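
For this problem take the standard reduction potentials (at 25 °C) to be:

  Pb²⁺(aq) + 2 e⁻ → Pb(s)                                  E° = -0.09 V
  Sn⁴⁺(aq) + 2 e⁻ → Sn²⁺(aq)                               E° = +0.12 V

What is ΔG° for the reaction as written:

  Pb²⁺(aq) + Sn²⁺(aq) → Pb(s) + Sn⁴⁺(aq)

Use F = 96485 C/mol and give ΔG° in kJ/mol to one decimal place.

+40.5 kJ/mol

As written, Pb²⁺/Pb is reduced (cathode) and Sn⁴⁺/Sn²⁺ is oxidised (anode), so E°cell = (-0.09) − (+0.12) = -0.21 V.
Balancing electrons gives n = 2.
ΔG° = −nFE° = −(2)(96485)(-0.21) = 40,524 J = +40.5 kJ/mol.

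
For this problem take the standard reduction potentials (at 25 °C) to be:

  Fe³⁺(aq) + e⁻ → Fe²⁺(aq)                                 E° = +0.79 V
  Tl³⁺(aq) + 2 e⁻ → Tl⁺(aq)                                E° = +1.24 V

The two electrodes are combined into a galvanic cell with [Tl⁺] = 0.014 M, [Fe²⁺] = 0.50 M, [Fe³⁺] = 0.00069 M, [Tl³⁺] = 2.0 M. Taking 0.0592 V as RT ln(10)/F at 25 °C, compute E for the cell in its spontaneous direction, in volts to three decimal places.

Tl³⁺/Tl⁺ is the cathode (higher E°), Fe³⁺/Fe²⁺ the anode: E°cell = +1.24 − (+0.79) = +0.45 V, n = 2.
Overall: Tl³⁺(aq) + 2 Fe²⁺(aq) → Tl⁺(aq) + 2 Fe³⁺(aq)
Q = [Tl⁺]·[Fe³⁺]^2 / ([Tl³⁺]·[Fe²⁺]^2); log Q = -7.875.
E = E° − (0.0592/n) log Q = +0.45 − (0.0592/2)(-7.875) = +0.683 V.

+0.683 V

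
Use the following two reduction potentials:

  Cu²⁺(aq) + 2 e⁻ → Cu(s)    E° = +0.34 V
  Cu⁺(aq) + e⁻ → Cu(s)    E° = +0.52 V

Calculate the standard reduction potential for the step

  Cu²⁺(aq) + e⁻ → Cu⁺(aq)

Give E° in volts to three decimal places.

Sequential free energies add, so n₃E°₃ = n₁E°₁ + n₂E°₂.
With n₃ = 2, and the known step contributing 1×(+0.52) V, the unknown satisfies 1·E° = 2×(+0.34) − 1×(+0.52) = +0.160.
E° = +0.160 / 1 = +0.160 V.

+0.160 V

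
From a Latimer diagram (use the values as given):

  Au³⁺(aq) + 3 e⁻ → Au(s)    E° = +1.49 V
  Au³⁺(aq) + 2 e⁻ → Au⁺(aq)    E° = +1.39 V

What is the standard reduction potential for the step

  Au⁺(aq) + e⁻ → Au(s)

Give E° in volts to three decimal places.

+1.690 V

Sequential free energies add, so n₃E°₃ = n₁E°₁ + n₂E°₂.
With n₃ = 3, and the known step contributing 2×(+1.39) V, the unknown satisfies 1·E° = 3×(+1.49) − 2×(+1.39) = +1.690.
E° = +1.690 / 1 = +1.690 V.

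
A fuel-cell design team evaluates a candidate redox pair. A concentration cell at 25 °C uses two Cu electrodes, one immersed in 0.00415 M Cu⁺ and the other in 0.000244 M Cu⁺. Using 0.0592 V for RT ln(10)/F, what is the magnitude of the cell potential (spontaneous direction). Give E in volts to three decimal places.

For a concentration cell E°cell = 0. The 0.00415 M side is the cathode (reduction is favoured where [Cu⁺] is higher).
With n = 1, E = −(0.0592/1) log([Cu⁺]ₐₙ/[Cu⁺]꜀ₐₜ) = −(0.0592/1) log(0.000244/0.00415) = −(0.0592/1)(-1.231) = +0.073 V.

+0.073 V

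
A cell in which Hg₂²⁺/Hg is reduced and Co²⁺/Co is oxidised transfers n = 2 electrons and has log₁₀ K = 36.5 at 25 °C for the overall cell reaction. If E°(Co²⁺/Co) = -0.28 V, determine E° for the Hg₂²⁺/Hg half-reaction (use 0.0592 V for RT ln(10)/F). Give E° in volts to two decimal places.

E°cell = (0.0592/n)·log K = (0.0592/2)(36.5) = +1.080 V.
Since Hg₂²⁺/Hg is the cathode and Co²⁺/Co the anode, E°cell = E°(Hg₂²⁺/Hg) − E°(Co²⁺/Co).
So E°(Hg₂²⁺/Hg) = E°cell + E°(Co²⁺/Co) = +1.080 + (-0.28) = +0.80 V.

+0.80 V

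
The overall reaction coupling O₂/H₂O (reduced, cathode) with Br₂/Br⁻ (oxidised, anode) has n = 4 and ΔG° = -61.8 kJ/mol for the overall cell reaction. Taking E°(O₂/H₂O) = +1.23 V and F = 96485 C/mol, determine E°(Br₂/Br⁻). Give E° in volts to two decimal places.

+1.07 V

E°cell = −ΔG°/(nF) = −(-61.8×10³)/((4)(96485)) = +0.160 V.
Since O₂/H₂O is the cathode and Br₂/Br⁻ the anode, E°cell = E°(O₂/H₂O) − E°(Br₂/Br⁻).
So E°(Br₂/Br⁻) = E°(O₂/H₂O) − E°cell = (+1.23) − (+0.160) = +1.07 V.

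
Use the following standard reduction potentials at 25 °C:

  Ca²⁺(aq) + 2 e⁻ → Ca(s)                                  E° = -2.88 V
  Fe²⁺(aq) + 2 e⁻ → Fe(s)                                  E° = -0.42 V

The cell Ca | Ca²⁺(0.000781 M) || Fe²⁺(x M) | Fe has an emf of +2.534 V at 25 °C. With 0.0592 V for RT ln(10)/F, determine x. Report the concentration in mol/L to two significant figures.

Fe²⁺/Fe is the cathode, Ca²⁺/Ca the anode: E°cell = +2.46 V, n = 2.
Overall reaction: Fe²⁺(aq) + Ca(s) → Fe(s) + Ca²⁺(aq); Q = [Ca²⁺]^1/[Fe²⁺]^1.
From E = E° − (0.0592/n) log Q: log Q = (E° − E)·n/0.0592 = (+2.46 − (+2.534))·2/0.0592 = -2.5000.
So 1·log[Fe²⁺] = 1·log(0.000781) − log Q = -3.1073 − (-2.5000) = -0.6073; [Fe²⁺] = 10^(-0.6073) ≈ 0.25 M.

0.25 M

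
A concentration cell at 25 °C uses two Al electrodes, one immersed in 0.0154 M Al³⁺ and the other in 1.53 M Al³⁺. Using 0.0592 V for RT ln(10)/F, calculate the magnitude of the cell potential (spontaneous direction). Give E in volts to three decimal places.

For a concentration cell E°cell = 0. The 1.53 M side is the cathode (reduction is favoured where [Al³⁺] is higher).
With n = 3, E = −(0.0592/3) log([Al³⁺]ₐₙ/[Al³⁺]꜀ₐₜ) = −(0.0592/3) log(0.0154/1.53) = −(0.0592/3)(-1.997) = +0.039 V.

+0.039 V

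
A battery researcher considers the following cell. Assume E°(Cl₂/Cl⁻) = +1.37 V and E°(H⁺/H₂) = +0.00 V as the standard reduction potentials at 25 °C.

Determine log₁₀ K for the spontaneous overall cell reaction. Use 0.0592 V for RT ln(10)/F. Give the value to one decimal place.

46.3

Cathode: Cl₂/Cl⁻; anode: H⁺/H₂. E°cell = +1.37 V, n = 2.
log K = nE°cell / 0.0592 = (2)(+1.37) / 0.0592 = 46.3.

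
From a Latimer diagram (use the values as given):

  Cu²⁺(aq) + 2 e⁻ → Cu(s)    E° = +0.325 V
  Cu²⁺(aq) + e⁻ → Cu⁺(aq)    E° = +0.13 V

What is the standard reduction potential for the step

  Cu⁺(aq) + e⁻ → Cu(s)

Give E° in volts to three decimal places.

Sequential free energies add, so n₃E°₃ = n₁E°₁ + n₂E°₂.
With n₃ = 2, and the known step contributing 1×(+0.13) V, the unknown satisfies 1·E° = 2×(+0.325) − 1×(+0.13) = +0.520.
E° = +0.520 / 1 = +0.520 V.

+0.520 V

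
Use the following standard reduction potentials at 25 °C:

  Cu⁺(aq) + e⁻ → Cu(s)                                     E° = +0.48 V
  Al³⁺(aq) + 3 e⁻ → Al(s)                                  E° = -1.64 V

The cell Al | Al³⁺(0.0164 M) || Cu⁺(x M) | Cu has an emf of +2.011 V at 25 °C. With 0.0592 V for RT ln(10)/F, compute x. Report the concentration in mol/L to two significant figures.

Cu⁺/Cu is the cathode, Al³⁺/Al the anode: E°cell = +2.12 V, n = 3.
Overall reaction: 3 Cu⁺(aq) + Al(s) → 3 Cu(s) + Al³⁺(aq); Q = [Al³⁺]^1/[Cu⁺]^3.
From E = E° − (0.0592/n) log Q: log Q = (E° − E)·n/0.0592 = (+2.12 − (+2.011))·3/0.0592 = 5.5236.
So 3·log[Cu⁺] = 1·log(0.0164) − log Q = -1.7852 − (5.5236) = -7.3088; log[Cu⁺] = -7.3088 / 3 = -2.4363; [Cu⁺] = 10^(-2.4363) ≈ 0.0037 M.

0.0037 M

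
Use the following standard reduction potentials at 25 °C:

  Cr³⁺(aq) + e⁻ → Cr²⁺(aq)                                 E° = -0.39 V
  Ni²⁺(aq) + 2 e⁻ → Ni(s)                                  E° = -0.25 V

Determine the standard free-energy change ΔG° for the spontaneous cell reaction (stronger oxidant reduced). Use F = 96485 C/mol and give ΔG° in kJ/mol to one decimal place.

Ni²⁺/Ni (E° = -0.25 V) is the cathode; Cr³⁺/Cr²⁺ (E° = -0.39 V) is the anode, so E°cell = +0.14 V.
Balancing electrons gives n = 2 (lcm of 2 and 1).
ΔG° = −nFE° = −(2)(96485)(+0.14) = -27,016 J = -27.0 kJ/mol.

-27.0 kJ/mol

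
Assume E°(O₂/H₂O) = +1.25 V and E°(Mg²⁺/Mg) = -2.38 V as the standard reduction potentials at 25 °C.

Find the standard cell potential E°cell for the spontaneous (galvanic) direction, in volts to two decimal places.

The O₂/H₂O couple has the higher reduction potential, so it is the cathode; Mg²⁺/Mg is oxidised at the anode.
E°cell = E°(cathode) − E°(anode) = (+1.25) − (-2.38) = +3.63 V.

+3.63 V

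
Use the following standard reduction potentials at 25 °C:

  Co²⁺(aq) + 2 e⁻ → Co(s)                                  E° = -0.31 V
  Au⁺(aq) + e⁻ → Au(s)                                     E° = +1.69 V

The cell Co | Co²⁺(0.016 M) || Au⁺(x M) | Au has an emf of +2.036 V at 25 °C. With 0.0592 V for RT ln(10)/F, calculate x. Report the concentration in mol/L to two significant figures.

0.51 M

Au⁺/Au is the cathode, Co²⁺/Co the anode: E°cell = +2.00 V, n = 2.
Overall reaction: 2 Au⁺(aq) + Co(s) → 2 Au(s) + Co²⁺(aq); Q = [Co²⁺]^1/[Au⁺]^2.
From E = E° − (0.0592/n) log Q: log Q = (E° − E)·n/0.0592 = (+2.00 − (+2.036))·2/0.0592 = -1.2162.
So 2·log[Au⁺] = 1·log(0.016) − log Q = -1.7959 − (-1.2162) = -0.5797; log[Au⁺] = -0.5797 / 2 = -0.2898; [Au⁺] = 10^(-0.2898) ≈ 0.51 M.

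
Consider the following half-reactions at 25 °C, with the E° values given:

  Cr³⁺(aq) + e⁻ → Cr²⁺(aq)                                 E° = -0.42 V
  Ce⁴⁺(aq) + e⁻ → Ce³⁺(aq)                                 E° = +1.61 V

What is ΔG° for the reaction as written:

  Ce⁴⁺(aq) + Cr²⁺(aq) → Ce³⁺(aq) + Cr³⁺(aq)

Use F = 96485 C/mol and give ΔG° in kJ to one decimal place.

-195.9 kJ

As written, Ce⁴⁺/Ce³⁺ is reduced (cathode) and Cr³⁺/Cr²⁺ is oxidised (anode), so E°cell = (+1.61) − (-0.42) = +2.03 V.
Balancing electrons gives n = 1.
ΔG° = −nFE° = −(1)(96485)(+2.03) = -195,865 J = -195.9 kJ.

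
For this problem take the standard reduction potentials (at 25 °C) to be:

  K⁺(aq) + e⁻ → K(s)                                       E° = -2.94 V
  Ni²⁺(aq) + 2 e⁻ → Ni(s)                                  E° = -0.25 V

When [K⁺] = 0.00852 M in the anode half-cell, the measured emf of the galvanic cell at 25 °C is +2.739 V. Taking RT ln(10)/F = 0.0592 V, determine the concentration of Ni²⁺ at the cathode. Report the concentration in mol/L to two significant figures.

Ni²⁺/Ni is the cathode, K⁺/K the anode: E°cell = +2.69 V, n = 2.
Overall reaction: Ni²⁺(aq) + 2 K(s) → Ni(s) + 2 K⁺(aq); Q = [K⁺]^2/[Ni²⁺]^1.
From E = E° − (0.0592/n) log Q: log Q = (E° − E)·n/0.0592 = (+2.69 − (+2.739))·2/0.0592 = -1.6554.
So 1·log[Ni²⁺] = 2·log(0.00852) − log Q = -4.1391 − (-1.6554) = -2.4837; [Ni²⁺] = 10^(-2.4837) ≈ 0.0033 M.

0.0033 M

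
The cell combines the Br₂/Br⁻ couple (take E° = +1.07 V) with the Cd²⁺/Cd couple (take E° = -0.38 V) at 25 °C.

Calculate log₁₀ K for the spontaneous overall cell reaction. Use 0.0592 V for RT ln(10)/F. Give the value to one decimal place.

49.0

Cathode: Br₂/Br⁻; anode: Cd²⁺/Cd. E°cell = +1.45 V, n = 2.
log K = nE°cell / 0.0592 = (2)(+1.45) / 0.0592 = 49.0.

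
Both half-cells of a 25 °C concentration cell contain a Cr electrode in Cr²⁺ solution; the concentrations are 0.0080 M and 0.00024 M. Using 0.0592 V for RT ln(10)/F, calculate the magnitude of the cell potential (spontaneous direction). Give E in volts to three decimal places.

+0.045 V

For a concentration cell E°cell = 0. The 0.0080 M side is the cathode (reduction is favoured where [Cr²⁺] is higher).
With n = 2, E = −(0.0592/2) log([Cr²⁺]ₐₙ/[Cr²⁺]꜀ₐₜ) = −(0.0592/2) log(0.00024/0.008) = −(0.0592/2)(-1.523) = +0.045 V.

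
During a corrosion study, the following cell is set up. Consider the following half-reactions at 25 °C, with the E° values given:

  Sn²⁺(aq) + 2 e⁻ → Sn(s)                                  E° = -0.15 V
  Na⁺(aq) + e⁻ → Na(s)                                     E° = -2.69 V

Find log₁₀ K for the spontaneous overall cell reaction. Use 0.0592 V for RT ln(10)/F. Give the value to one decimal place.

85.8

Cathode: Sn²⁺/Sn; anode: Na⁺/Na. E°cell = +2.54 V, n = 2.
log K = nE°cell / 0.0592 = (2)(+2.54) / 0.0592 = 85.8.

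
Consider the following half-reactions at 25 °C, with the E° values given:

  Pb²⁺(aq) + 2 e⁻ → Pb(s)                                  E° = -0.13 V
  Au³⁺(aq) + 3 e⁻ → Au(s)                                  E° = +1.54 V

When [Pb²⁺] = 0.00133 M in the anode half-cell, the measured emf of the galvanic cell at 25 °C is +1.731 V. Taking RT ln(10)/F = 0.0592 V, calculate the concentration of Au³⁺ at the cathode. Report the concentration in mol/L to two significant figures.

Au³⁺/Au is the cathode, Pb²⁺/Pb the anode: E°cell = +1.67 V, n = 6.
Overall reaction: 2 Au³⁺(aq) + 3 Pb(s) → 2 Au(s) + 3 Pb²⁺(aq); Q = [Pb²⁺]^3/[Au³⁺]^2.
From E = E° − (0.0592/n) log Q: log Q = (E° − E)·n/0.0592 = (+1.67 − (+1.731))·6/0.0592 = -6.1824.
So 2·log[Au³⁺] = 3·log(0.00133) − log Q = -8.6284 − (-6.1824) = -2.4460; log[Au³⁺] = -2.4460 / 2 = -1.2230; [Au³⁺] = 10^(-1.2230) ≈ 0.060 M.

0.060 M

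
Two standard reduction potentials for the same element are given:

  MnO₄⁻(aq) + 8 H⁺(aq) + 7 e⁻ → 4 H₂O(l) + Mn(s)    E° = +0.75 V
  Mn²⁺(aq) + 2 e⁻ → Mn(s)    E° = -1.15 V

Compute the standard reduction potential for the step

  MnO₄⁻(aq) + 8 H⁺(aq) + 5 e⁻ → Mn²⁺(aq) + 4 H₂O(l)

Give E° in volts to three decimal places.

Sequential free energies add, so n₃E°₃ = n₁E°₁ + n₂E°₂.
With n₃ = 7, and the known step contributing 2×(-1.15) V, the unknown satisfies 5·E° = 7×(+0.75) − 2×(-1.15) = +7.550.
E° = +7.550 / 5 = +1.510 V.

+1.510 V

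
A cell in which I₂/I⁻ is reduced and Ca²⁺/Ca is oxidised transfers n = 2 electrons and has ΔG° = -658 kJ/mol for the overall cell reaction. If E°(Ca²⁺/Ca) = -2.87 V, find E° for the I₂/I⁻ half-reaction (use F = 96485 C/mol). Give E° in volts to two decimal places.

E°cell = −ΔG°/(nF) = −(-658×10³)/((2)(96485)) = +3.410 V.
Since I₂/I⁻ is the cathode and Ca²⁺/Ca the anode, E°cell = E°(I₂/I⁻) − E°(Ca²⁺/Ca).
So E°(I₂/I⁻) = E°cell + E°(Ca²⁺/Ca) = +3.410 + (-2.87) = +0.54 V.

+0.54 V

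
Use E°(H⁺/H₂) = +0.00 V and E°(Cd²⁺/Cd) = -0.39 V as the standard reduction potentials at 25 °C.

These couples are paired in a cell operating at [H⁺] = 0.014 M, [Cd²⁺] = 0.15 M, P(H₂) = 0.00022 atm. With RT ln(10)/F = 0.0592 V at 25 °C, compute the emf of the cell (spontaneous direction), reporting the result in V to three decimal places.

H⁺/H₂ is the cathode (higher E°), Cd²⁺/Cd the anode: E°cell = +0.00 − (-0.39) = +0.39 V, n = 2.
Overall: 2 H⁺(aq) + Cd(s) → H₂(g) + Cd²⁺(aq)
Q = P(H₂)·[Cd²⁺] / ([H⁺]^2); log Q = -0.774.
E = E° − (0.0592/n) log Q = +0.39 − (0.0592/2)(-0.774) = +0.413 V.

+0.413 V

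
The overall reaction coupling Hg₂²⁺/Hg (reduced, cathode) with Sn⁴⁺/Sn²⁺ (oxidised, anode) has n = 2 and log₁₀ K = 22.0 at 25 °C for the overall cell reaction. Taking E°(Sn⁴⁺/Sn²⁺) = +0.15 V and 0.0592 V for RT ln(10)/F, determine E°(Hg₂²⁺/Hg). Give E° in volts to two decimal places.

+0.80 V

E°cell = (0.0592/n)·log K = (0.0592/2)(22.0) = +0.651 V.
Since Hg₂²⁺/Hg is the cathode and Sn⁴⁺/Sn²⁺ the anode, E°cell = E°(Hg₂²⁺/Hg) − E°(Sn⁴⁺/Sn²⁺).
So E°(Hg₂²⁺/Hg) = E°cell + E°(Sn⁴⁺/Sn²⁺) = +0.651 + (+0.15) = +0.80 V.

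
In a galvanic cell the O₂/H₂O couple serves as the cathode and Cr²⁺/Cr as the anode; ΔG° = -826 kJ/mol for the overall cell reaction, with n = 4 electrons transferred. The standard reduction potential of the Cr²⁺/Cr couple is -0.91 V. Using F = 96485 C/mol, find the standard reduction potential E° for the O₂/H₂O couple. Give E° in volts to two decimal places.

+1.23 V

E°cell = −ΔG°/(nF) = −(-826×10³)/((4)(96485)) = +2.140 V.
Since O₂/H₂O is the cathode and Cr²⁺/Cr the anode, E°cell = E°(O₂/H₂O) − E°(Cr²⁺/Cr).
So E°(O₂/H₂O) = E°cell + E°(Cr²⁺/Cr) = +2.140 + (-0.91) = +1.23 V.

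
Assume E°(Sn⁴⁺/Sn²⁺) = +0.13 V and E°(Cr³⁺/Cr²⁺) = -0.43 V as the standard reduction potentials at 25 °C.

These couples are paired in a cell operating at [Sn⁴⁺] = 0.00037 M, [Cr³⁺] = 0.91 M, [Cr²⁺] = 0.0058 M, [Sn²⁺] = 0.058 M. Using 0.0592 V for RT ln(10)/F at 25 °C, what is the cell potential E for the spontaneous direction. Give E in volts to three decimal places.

+0.365 V

Sn⁴⁺/Sn²⁺ is the cathode (higher E°), Cr³⁺/Cr²⁺ the anode: E°cell = +0.13 − (-0.43) = +0.56 V, n = 2.
Overall: Sn⁴⁺(aq) + 2 Cr²⁺(aq) → Sn²⁺(aq) + 2 Cr³⁺(aq)
Q = [Sn²⁺]·[Cr³⁺]^2 / ([Sn⁴⁺]·[Cr²⁺]^2); log Q = 6.586.
E = E° − (0.0592/n) log Q = +0.56 − (0.0592/2)(6.586) = +0.365 V.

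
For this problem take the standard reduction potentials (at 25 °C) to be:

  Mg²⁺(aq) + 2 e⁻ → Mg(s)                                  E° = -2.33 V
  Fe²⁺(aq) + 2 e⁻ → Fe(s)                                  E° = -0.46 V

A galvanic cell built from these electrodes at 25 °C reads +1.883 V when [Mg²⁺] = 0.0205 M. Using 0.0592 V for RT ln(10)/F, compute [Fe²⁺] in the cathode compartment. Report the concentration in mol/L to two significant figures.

0.056 M

Fe²⁺/Fe is the cathode, Mg²⁺/Mg the anode: E°cell = +1.87 V, n = 2.
Overall reaction: Fe²⁺(aq) + Mg(s) → Fe(s) + Mg²⁺(aq); Q = [Mg²⁺]^1/[Fe²⁺]^1.
From E = E° − (0.0592/n) log Q: log Q = (E° − E)·n/0.0592 = (+1.87 − (+1.883))·2/0.0592 = -0.4392.
So 1·log[Fe²⁺] = 1·log(0.0205) − log Q = -1.6882 − (-0.4392) = -1.2490; [Fe²⁺] = 10^(-1.2490) ≈ 0.056 M.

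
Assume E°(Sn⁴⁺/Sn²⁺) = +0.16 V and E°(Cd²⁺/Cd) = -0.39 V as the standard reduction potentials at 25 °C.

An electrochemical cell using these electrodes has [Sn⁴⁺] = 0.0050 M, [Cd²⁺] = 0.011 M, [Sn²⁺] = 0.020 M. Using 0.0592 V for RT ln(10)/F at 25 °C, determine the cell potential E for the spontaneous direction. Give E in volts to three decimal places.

+0.590 V

Sn⁴⁺/Sn²⁺ is the cathode (higher E°), Cd²⁺/Cd the anode: E°cell = +0.16 − (-0.39) = +0.55 V, n = 2.
Overall: Sn⁴⁺(aq) + Cd(s) → Sn²⁺(aq) + Cd²⁺(aq)
Q = [Sn²⁺]·[Cd²⁺] / ([Sn⁴⁺]); log Q = -1.357.
E = E° − (0.0592/n) log Q = +0.55 − (0.0592/2)(-1.357) = +0.590 V.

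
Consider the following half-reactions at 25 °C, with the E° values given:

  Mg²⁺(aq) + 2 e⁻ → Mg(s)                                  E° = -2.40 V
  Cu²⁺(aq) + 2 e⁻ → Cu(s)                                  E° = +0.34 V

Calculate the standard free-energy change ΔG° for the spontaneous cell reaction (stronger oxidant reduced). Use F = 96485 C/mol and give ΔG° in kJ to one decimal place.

-528.7 kJ

Cu²⁺/Cu (E° = +0.34 V) is the cathode; Mg²⁺/Mg (E° = -2.40 V) is the anode, so E°cell = +2.74 V.
Balancing electrons gives n = 2 (lcm of 2 and 2).
ΔG° = −nFE° = −(2)(96485)(+2.74) = -528,738 J = -528.7 kJ.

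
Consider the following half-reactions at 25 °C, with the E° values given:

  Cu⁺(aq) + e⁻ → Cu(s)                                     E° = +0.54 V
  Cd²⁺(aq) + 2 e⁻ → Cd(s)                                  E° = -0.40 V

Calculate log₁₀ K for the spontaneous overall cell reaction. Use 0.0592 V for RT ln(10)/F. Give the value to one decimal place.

Cathode: Cu⁺/Cu; anode: Cd²⁺/Cd. E°cell = +0.94 V, n = 2.
log K = nE°cell / 0.0592 = (2)(+0.94) / 0.0592 = 31.8.

31.8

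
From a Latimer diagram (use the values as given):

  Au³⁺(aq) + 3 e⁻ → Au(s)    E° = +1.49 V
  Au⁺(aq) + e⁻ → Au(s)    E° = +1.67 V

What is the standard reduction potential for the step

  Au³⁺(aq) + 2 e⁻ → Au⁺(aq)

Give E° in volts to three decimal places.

+1.400 V

Sequential free energies add, so n₃E°₃ = n₁E°₁ + n₂E°₂.
With n₃ = 3, and the known step contributing 1×(+1.67) V, the unknown satisfies 2·E° = 3×(+1.49) − 1×(+1.67) = +2.800.
E° = +2.800 / 2 = +1.400 V.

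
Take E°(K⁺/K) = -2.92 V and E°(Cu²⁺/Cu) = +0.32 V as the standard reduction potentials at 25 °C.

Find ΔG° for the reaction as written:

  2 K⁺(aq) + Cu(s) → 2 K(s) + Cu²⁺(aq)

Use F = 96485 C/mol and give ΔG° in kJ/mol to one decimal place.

+625.2 kJ/mol

As written, K⁺/K is reduced (cathode) and Cu²⁺/Cu is oxidised (anode), so E°cell = (-2.92) − (+0.32) = -3.24 V.
Balancing electrons gives n = 2.
ΔG° = −nFE° = −(2)(96485)(-3.24) = 625,223 J = +625.2 kJ/mol.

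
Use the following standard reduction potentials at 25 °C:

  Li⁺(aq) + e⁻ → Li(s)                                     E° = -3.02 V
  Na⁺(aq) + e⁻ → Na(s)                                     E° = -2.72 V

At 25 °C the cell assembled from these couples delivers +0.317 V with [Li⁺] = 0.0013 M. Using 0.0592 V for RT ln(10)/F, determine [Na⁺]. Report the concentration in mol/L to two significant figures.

0.0025 M

Na⁺/Na is the cathode, Li⁺/Li the anode: E°cell = +0.30 V, n = 1.
Overall reaction: Na⁺(aq) + Li(s) → Na(s) + Li⁺(aq); Q = [Li⁺]^1/[Na⁺]^1.
From E = E° − (0.0592/n) log Q: log Q = (E° − E)·n/0.0592 = (+0.30 − (+0.317))·1/0.0592 = -0.2872.
So 1·log[Na⁺] = 1·log(0.0013) − log Q = -2.8861 − (-0.2872) = -2.5989; [Na⁺] = 10^(-2.5989) ≈ 0.0025 M.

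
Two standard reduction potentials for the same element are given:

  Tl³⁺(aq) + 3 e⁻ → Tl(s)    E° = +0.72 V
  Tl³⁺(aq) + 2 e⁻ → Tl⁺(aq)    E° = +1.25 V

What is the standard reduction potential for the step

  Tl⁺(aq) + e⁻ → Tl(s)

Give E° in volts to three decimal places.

Sequential free energies add, so n₃E°₃ = n₁E°₁ + n₂E°₂.
With n₃ = 3, and the known step contributing 2×(+1.25) V, the unknown satisfies 1·E° = 3×(+0.72) − 2×(+1.25) = -0.340.
E° = -0.340 / 1 = -0.340 V.

-0.340 V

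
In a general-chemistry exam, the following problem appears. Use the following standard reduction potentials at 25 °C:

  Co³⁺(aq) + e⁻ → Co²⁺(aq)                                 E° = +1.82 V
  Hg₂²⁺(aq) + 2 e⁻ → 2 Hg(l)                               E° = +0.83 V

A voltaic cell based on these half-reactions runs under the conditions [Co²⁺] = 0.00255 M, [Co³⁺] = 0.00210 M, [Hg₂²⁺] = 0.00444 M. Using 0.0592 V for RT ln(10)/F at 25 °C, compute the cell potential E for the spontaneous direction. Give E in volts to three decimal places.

Co³⁺/Co²⁺ is the cathode (higher E°), Hg₂²⁺/Hg the anode: E°cell = +1.82 − (+0.83) = +0.99 V, n = 2.
Overall: 2 Co³⁺(aq) + 2 Hg(l) → 2 Co²⁺(aq) + Hg₂²⁺(aq)
Q = [Co²⁺]^2·[Hg₂²⁺] / ([Co³⁺]^2); log Q = -2.184.
E = E° − (0.0592/n) log Q = +0.99 − (0.0592/2)(-2.184) = +1.055 V.

+1.055 V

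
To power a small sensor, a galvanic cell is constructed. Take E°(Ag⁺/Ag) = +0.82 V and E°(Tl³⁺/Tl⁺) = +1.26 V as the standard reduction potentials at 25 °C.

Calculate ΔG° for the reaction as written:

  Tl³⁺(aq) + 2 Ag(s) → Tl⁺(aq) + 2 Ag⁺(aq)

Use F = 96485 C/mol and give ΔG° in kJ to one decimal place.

As written, Tl³⁺/Tl⁺ is reduced (cathode) and Ag⁺/Ag is oxidised (anode), so E°cell = (+1.26) − (+0.82) = +0.44 V.
Balancing electrons gives n = 2.
ΔG° = −nFE° = −(2)(96485)(+0.44) = -84,907 J = -84.9 kJ.

-84.9 kJ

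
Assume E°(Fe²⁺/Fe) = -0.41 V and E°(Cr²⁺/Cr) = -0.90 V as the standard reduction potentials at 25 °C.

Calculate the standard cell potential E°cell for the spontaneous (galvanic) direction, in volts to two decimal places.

The Fe²⁺/Fe couple has the higher reduction potential, so it is the cathode; Cr²⁺/Cr is oxidised at the anode.
E°cell = E°(cathode) − E°(anode) = (-0.41) − (-0.90) = +0.49 V.
Since E°cell > 0, the reaction is spontaneous under standard conditions.

+0.49 V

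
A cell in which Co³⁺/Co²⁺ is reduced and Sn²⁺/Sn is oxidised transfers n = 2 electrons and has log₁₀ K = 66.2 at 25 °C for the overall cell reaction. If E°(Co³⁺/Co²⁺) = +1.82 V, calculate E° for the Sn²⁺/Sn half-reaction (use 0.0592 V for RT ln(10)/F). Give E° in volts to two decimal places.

-0.14 V

E°cell = (0.0592/n)·log K = (0.0592/2)(66.2) = +1.960 V.
Since Co³⁺/Co²⁺ is the cathode and Sn²⁺/Sn the anode, E°cell = E°(Co³⁺/Co²⁺) − E°(Sn²⁺/Sn).
So E°(Sn²⁺/Sn) = E°(Co³⁺/Co²⁺) − E°cell = (+1.82) − (+1.960) = -0.14 V.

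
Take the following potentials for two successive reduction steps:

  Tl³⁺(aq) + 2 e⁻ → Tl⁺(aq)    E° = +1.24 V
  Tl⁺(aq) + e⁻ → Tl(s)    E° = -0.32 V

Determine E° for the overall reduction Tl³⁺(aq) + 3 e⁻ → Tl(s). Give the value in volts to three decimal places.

Standard free energies of sequential steps add: ΔG°₃ = ΔG°₁ + ΔG°₂, so n₃E°₃ = n₁E°₁ + n₂E°₂.
E°₃ = (2×+1.24 + 1×-0.32) / 3 = (+2.160) / 3 = +0.720 V.

+0.720 V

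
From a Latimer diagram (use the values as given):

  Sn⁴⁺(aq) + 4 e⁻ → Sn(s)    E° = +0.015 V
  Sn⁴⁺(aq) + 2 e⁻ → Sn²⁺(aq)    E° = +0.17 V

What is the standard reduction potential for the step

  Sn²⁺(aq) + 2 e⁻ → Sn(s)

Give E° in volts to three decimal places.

Sequential free energies add, so n₃E°₃ = n₁E°₁ + n₂E°₂.
With n₃ = 4, and the known step contributing 2×(+0.17) V, the unknown satisfies 2·E° = 4×(+0.015) − 2×(+0.17) = -0.280.
E° = -0.280 / 2 = -0.140 V.

-0.140 V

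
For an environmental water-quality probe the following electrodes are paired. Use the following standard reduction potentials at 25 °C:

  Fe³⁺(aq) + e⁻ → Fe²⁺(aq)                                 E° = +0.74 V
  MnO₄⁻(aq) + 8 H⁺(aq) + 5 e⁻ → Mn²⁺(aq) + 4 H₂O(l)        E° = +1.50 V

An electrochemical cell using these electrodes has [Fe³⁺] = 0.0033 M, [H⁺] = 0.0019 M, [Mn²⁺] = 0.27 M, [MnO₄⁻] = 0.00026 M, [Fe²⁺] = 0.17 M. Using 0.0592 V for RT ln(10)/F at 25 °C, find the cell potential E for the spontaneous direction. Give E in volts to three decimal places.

MnO₄⁻/Mn²⁺ is the cathode (higher E°), Fe³⁺/Fe²⁺ the anode: E°cell = +1.50 − (+0.74) = +0.76 V, n = 5.
Overall: MnO₄⁻(aq) + 8 H⁺(aq) + 5 Fe²⁺(aq) → Mn²⁺(aq) + 4 H₂O(l) + 5 Fe³⁺(aq)
Q = [Mn²⁺]·[Fe³⁺]^5 / ([MnO₄⁻]·[H⁺]^8·[Fe²⁺]^5); log Q = 16.227.
E = E° − (0.0592/n) log Q = +0.76 − (0.0592/5)(16.227) = +0.568 V.

+0.568 V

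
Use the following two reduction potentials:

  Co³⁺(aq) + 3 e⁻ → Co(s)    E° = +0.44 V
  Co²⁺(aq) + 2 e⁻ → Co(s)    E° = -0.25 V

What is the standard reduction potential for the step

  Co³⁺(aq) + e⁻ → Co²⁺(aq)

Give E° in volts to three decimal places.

+1.820 V

Sequential free energies add, so n₃E°₃ = n₁E°₁ + n₂E°₂.
With n₃ = 3, and the known step contributing 2×(-0.25) V, the unknown satisfies 1·E° = 3×(+0.44) − 2×(-0.25) = +1.820.
E° = +1.820 / 1 = +1.820 V.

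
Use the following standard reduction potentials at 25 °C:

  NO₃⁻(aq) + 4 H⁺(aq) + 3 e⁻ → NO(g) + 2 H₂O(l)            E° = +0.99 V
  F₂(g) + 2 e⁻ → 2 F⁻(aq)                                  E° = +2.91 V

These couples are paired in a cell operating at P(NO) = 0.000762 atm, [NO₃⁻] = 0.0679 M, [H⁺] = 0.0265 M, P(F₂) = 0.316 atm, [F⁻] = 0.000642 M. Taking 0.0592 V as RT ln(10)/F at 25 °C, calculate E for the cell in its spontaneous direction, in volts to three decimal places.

+2.180 V

F₂/F⁻ is the cathode (higher E°), NO₃⁻/NO the anode: E°cell = +2.91 − (+0.99) = +1.92 V, n = 6.
Overall: 3 F₂(g) + 2 NO(g) + 4 H₂O(l) → 6 F⁻(aq) + 2 NO₃⁻(aq) + 8 H⁺(aq)
Q = [F⁻]^6·[NO₃⁻]^2·[H⁺]^8 / (P(F₂)^3·P(NO)^2); log Q = -26.368.
E = E° − (0.0592/n) log Q = +1.92 − (0.0592/6)(-26.368) = +2.180 V.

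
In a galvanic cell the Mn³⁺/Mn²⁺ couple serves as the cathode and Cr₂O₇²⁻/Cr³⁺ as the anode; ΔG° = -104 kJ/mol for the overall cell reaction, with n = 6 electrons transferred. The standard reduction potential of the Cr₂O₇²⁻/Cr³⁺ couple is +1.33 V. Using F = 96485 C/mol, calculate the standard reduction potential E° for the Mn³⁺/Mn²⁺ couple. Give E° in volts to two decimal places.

E°cell = −ΔG°/(nF) = −(-104×10³)/((6)(96485)) = +0.180 V.
Since Mn³⁺/Mn²⁺ is the cathode and Cr₂O₇²⁻/Cr³⁺ the anode, E°cell = E°(Mn³⁺/Mn²⁺) − E°(Cr₂O₇²⁻/Cr³⁺).
So E°(Mn³⁺/Mn²⁺) = E°cell + E°(Cr₂O₇²⁻/Cr³⁺) = +0.180 + (+1.33) = +1.51 V.

+1.51 V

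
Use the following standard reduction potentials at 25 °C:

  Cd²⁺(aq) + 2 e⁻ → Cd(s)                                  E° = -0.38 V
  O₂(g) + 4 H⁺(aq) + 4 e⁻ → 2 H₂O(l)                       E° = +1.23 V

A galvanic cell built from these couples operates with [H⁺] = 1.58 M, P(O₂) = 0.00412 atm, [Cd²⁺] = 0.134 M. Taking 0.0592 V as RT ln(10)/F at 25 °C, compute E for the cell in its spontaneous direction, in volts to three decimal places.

O₂/H₂O is the cathode (higher E°), Cd²⁺/Cd the anode: E°cell = +1.23 − (-0.38) = +1.61 V, n = 4.
Overall: O₂(g) + 4 H⁺(aq) + 2 Cd(s) → 2 H₂O(l) + 2 Cd²⁺(aq)
Q = [Cd²⁺]^2 / (P(O₂)·[H⁺]^4); log Q = -0.155.
E = E° − (0.0592/n) log Q = +1.61 − (0.0592/4)(-0.155) = +1.612 V.

+1.612 V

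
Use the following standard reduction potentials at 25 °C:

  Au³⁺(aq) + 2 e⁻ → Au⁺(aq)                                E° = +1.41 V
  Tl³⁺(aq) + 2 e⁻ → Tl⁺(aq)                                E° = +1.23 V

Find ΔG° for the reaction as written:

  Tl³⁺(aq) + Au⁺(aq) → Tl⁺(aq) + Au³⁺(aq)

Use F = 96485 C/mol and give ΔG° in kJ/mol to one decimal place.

+34.7 kJ/mol

As written, Tl³⁺/Tl⁺ is reduced (cathode) and Au³⁺/Au⁺ is oxidised (anode), so E°cell = (+1.23) − (+1.41) = -0.18 V.
Balancing electrons gives n = 2.
ΔG° = −nFE° = −(2)(96485)(-0.18) = 34,735 J = +34.7 kJ/mol.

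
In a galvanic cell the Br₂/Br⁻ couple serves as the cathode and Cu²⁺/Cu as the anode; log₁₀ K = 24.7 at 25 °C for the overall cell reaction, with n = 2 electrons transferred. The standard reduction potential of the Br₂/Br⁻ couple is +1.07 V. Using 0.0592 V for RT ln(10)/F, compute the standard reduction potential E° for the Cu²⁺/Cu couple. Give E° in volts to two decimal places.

+0.34 V

E°cell = (0.0592/n)·log K = (0.0592/2)(24.7) = +0.731 V.
Since Br₂/Br⁻ is the cathode and Cu²⁺/Cu the anode, E°cell = E°(Br₂/Br⁻) − E°(Cu²⁺/Cu).
So E°(Cu²⁺/Cu) = E°(Br₂/Br⁻) − E°cell = (+1.07) − (+0.731) = +0.34 V.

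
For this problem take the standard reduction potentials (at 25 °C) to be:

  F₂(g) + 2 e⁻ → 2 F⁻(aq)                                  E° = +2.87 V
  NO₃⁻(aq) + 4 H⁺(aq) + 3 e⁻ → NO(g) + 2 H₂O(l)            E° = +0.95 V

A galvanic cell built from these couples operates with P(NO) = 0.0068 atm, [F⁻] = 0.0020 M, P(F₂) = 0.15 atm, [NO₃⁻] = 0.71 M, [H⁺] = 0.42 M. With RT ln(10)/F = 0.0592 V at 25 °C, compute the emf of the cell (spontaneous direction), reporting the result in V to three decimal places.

+2.045 V

F₂/F⁻ is the cathode (higher E°), NO₃⁻/NO the anode: E°cell = +2.87 − (+0.95) = +1.92 V, n = 6.
Overall: 3 F₂(g) + 2 NO(g) + 4 H₂O(l) → 6 F⁻(aq) + 2 NO₃⁻(aq) + 8 H⁺(aq)
Q = [F⁻]^6·[NO₃⁻]^2·[H⁺]^8 / (P(F₂)^3·P(NO)^2); log Q = -12.699.
E = E° − (0.0592/n) log Q = +1.92 − (0.0592/6)(-12.699) = +2.045 V.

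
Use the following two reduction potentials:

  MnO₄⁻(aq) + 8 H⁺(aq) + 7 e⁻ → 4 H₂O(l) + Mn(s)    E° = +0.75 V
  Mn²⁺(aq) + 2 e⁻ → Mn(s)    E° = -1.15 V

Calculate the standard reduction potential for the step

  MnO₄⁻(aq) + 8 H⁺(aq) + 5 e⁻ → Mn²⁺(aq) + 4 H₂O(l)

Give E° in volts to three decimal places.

Sequential free energies add, so n₃E°₃ = n₁E°₁ + n₂E°₂.
With n₃ = 7, and the known step contributing 2×(-1.15) V, the unknown satisfies 5·E° = 7×(+0.75) − 2×(-1.15) = +7.550.
E° = +7.550 / 5 = +1.510 V.

+1.510 V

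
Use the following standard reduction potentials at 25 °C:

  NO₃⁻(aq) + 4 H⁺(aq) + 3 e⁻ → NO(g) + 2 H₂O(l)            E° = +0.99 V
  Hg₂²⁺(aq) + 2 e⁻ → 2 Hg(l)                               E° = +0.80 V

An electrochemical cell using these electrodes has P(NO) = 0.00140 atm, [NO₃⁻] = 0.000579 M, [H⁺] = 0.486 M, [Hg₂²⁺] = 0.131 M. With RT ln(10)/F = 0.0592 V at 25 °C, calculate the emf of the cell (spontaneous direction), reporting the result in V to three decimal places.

NO₃⁻/NO is the cathode (higher E°), Hg₂²⁺/Hg the anode: E°cell = +0.99 − (+0.80) = +0.19 V, n = 6.
Overall: 2 NO₃⁻(aq) + 8 H⁺(aq) + 6 Hg(l) → 2 NO(g) + 4 H₂O(l) + 3 Hg₂²⁺(aq)
Q = P(NO)^2·[Hg₂²⁺]^3 / ([NO₃⁻]^2·[H⁺]^8); log Q = 0.626.
E = E° − (0.0592/n) log Q = +0.19 − (0.0592/6)(0.626) = +0.184 V.

+0.184 V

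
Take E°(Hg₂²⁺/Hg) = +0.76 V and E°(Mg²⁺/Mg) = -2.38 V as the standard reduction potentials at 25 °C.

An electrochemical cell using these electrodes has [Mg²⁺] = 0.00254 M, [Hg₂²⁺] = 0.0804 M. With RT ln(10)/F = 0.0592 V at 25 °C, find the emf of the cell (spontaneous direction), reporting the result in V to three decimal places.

Hg₂²⁺/Hg is the cathode (higher E°), Mg²⁺/Mg the anode: E°cell = +0.76 − (-2.38) = +3.14 V, n = 2.
Overall: Hg₂²⁺(aq) + Mg(s) → 2 Hg(l) + Mg²⁺(aq)
Q = [Mg²⁺] / ([Hg₂²⁺]); log Q = -1.500.
E = E° − (0.0592/n) log Q = +3.14 − (0.0592/2)(-1.500) = +3.184 V.

+3.184 V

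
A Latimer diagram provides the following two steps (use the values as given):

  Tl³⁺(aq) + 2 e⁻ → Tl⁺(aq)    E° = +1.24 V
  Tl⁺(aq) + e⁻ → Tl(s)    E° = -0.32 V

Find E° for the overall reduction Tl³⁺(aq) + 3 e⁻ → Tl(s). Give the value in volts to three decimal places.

Adding the free-energy changes (−nFE°) of the two steps gives −n₃FE°₃ = −n₁FE°₁ − n₂FE°₂.
E°₃ = (2×+1.24 + 1×-0.32) / 3 = (+2.160) / 3 = +0.720 V.

+0.720 V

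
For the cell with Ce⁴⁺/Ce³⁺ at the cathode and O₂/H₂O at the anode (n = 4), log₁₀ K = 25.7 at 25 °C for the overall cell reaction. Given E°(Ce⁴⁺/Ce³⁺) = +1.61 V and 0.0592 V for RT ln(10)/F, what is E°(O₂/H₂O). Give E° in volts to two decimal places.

E°cell = (0.0592/n)·log K = (0.0592/4)(25.7) = +0.380 V.
Since Ce⁴⁺/Ce³⁺ is the cathode and O₂/H₂O the anode, E°cell = E°(Ce⁴⁺/Ce³⁺) − E°(O₂/H₂O).
So E°(O₂/H₂O) = E°(Ce⁴⁺/Ce³⁺) − E°cell = (+1.61) − (+0.380) = +1.23 V.

+1.23 V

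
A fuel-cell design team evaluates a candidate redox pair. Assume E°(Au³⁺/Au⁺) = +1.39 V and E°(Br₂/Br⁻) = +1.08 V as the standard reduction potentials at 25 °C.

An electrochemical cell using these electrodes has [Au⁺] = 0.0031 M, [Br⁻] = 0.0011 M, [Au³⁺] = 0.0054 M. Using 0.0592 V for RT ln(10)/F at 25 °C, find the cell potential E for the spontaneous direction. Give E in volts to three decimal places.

+0.142 V

Au³⁺/Au⁺ is the cathode (higher E°), Br₂/Br⁻ the anode: E°cell = +1.39 − (+1.08) = +0.31 V, n = 2.
Overall: Au³⁺(aq) + 2 Br⁻(aq) → Au⁺(aq) + Br₂(l)
Q = [Au⁺] / ([Au³⁺]·[Br⁻]^2); log Q = 5.676.
E = E° − (0.0592/n) log Q = +0.31 − (0.0592/2)(5.676) = +0.142 V.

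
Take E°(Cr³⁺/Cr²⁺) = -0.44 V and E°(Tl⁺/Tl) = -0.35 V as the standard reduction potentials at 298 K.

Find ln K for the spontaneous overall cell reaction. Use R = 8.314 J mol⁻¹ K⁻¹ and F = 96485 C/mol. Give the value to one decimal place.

3.5

Cathode: Tl⁺/Tl; anode: Cr³⁺/Cr²⁺. E°cell = (-0.35) − (-0.44) = +0.09 V, with n = 1.
ΔG° = −nFE° = −RT ln K, so ln K = nFE°/(RT) = (1)(96485)(+0.09) / ((8.314)(298)) = 3.505.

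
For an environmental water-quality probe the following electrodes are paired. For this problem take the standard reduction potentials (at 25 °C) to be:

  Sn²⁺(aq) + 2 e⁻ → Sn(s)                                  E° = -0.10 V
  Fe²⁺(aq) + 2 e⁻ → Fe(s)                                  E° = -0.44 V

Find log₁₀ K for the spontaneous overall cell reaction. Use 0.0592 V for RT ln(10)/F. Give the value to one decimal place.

11.5

Cathode: Sn²⁺/Sn; anode: Fe²⁺/Fe. E°cell = +0.34 V, n = 2.
log K = nE°cell / 0.0592 = (2)(+0.34) / 0.0592 = 11.5.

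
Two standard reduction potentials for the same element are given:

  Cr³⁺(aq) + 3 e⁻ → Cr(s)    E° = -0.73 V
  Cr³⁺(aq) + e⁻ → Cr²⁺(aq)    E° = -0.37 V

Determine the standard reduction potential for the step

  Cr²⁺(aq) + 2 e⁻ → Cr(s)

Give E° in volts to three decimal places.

Sequential free energies add, so n₃E°₃ = n₁E°₁ + n₂E°₂.
With n₃ = 3, and the known step contributing 1×(-0.37) V, the unknown satisfies 2·E° = 3×(-0.73) − 1×(-0.37) = -1.820.
E° = -1.820 / 2 = -0.910 V.

-0.910 V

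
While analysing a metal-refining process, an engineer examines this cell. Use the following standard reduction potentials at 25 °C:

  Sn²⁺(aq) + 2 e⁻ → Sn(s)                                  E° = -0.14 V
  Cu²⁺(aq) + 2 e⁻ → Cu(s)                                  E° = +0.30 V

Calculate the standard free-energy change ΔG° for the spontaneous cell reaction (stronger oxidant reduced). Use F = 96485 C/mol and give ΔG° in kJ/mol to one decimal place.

-84.9 kJ/mol

Cu²⁺/Cu (E° = +0.30 V) is the cathode; Sn²⁺/Sn (E° = -0.14 V) is the anode, so E°cell = +0.44 V.
Balancing electrons gives n = 2 (lcm of 2 and 2).
ΔG° = −nFE° = −(2)(96485)(+0.44) = -84,907 J = -84.9 kJ/mol.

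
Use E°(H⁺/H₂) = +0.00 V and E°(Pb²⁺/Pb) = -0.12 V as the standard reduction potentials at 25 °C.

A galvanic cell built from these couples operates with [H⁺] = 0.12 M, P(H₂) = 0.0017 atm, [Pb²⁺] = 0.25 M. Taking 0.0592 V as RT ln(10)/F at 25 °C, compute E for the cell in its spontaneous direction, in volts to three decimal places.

H⁺/H₂ is the cathode (higher E°), Pb²⁺/Pb the anode: E°cell = +0.00 − (-0.12) = +0.12 V, n = 2.
Overall: 2 H⁺(aq) + Pb(s) → H₂(g) + Pb²⁺(aq)
Q = P(H₂)·[Pb²⁺] / ([H⁺]^2); log Q = -1.530.
E = E° − (0.0592/n) log Q = +0.12 − (0.0592/2)(-1.530) = +0.165 V.

+0.165 V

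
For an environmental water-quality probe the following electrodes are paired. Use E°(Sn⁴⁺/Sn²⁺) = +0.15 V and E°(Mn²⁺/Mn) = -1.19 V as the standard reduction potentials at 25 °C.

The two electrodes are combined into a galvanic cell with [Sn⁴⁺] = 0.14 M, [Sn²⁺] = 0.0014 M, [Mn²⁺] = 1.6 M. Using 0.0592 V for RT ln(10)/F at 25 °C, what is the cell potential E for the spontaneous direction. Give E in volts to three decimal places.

Sn⁴⁺/Sn²⁺ is the cathode (higher E°), Mn²⁺/Mn the anode: E°cell = +0.15 − (-1.19) = +1.34 V, n = 2.
Overall: Sn⁴⁺(aq) + Mn(s) → Sn²⁺(aq) + Mn²⁺(aq)
Q = [Sn²⁺]·[Mn²⁺] / ([Sn⁴⁺]); log Q = -1.796.
E = E° − (0.0592/n) log Q = +1.34 − (0.0592/2)(-1.796) = +1.393 V.

+1.393 V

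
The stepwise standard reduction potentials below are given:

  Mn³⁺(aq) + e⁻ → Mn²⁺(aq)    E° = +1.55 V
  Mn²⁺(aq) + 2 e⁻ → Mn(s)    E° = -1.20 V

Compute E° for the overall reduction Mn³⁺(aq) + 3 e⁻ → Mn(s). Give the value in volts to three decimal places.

Since ΔG° = −nFE° is additive over sequential reductions, n₃E°₃ = n₁E°₁ + n₂E°₂.
E°₃ = (1×+1.55 + 2×-1.20) / 3 = (-0.850) / 3 = -0.283 V.
Simply averaging or adding the two E° values would be wrong; the electron-weighted sum is required.

-0.283 V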